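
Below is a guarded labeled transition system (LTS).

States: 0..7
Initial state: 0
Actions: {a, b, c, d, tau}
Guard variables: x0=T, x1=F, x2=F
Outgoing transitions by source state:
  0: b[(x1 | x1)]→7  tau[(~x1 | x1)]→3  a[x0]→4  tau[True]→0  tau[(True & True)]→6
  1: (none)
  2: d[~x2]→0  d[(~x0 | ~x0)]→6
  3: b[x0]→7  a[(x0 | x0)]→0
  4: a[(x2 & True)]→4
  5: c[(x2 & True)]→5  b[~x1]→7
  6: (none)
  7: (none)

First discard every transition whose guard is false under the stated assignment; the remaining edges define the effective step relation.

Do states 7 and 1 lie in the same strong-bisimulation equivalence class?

Compute ~ classes (split until stable):
  P[0] = {{0,1,2,3,4,5,6,7}}
  P[1] = {{0},{1,4,6,7},{2},{3},{5}}
stable after 2 split(s): 5 block(s)
7∈{1,4,6,7}, 1∈{1,4,6,7}

Answer: BISIMILAR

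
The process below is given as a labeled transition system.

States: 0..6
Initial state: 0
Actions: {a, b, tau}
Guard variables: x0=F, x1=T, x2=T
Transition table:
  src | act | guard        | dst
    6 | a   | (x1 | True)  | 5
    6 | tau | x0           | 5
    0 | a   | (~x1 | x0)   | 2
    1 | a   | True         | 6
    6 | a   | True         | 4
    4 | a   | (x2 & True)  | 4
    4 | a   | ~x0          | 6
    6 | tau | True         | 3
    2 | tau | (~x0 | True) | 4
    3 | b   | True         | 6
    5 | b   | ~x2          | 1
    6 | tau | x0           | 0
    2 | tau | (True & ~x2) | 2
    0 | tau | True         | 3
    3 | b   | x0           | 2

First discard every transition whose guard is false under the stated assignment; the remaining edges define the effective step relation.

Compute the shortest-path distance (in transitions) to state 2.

Answer: UNREACHABLE

Trace:
Layered search for 2:
  L0 = {0}
  L1 = {3}
  L2 = {6}
  L3 = {4,5}
2 never appears.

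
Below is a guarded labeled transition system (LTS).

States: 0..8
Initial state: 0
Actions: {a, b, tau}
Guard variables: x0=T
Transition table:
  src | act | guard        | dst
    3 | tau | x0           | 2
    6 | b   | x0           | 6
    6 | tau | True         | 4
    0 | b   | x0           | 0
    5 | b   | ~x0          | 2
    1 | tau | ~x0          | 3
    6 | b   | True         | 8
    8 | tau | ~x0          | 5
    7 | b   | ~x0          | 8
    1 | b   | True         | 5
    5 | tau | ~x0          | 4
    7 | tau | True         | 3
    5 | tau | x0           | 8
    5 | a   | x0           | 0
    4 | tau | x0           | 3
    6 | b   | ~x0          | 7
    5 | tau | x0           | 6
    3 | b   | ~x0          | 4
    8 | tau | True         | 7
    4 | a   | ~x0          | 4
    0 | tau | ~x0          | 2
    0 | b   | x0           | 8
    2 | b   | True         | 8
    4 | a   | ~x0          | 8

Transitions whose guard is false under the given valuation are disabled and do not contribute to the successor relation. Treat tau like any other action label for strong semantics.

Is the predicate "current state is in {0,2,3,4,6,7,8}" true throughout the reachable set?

Allowed set {0,2,3,4,6,7,8}
Reach set: {0,2,3,7,8}
  0: ok
  2: ok
  3: ok
  7: ok
  8: ok

Answer: INVARIANT HOLDS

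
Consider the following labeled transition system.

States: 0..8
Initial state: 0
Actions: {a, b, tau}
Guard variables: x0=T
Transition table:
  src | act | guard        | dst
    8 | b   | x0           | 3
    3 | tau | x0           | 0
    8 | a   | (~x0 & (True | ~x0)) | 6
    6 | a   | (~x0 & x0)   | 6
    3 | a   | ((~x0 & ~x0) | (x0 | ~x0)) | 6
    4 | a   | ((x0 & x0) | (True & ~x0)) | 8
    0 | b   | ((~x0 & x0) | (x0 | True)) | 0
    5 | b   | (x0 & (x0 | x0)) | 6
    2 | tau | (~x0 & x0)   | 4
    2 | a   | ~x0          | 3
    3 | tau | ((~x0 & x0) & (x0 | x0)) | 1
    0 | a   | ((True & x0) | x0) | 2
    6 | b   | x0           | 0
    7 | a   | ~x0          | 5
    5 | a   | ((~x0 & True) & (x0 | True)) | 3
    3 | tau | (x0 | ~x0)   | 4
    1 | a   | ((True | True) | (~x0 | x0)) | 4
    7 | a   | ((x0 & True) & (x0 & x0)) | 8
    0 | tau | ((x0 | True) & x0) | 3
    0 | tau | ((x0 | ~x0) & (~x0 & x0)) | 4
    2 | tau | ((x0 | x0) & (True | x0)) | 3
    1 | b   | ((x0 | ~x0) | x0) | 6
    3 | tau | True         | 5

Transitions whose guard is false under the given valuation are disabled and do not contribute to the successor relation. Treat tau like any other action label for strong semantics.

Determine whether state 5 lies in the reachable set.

Guard filter leaves 15 enabled edge(s).
Layer 0: {0}
Layer 1: {2,3}  total {0,2,3}
Layer 2: {4,5,6}  total {0,2,3,4,5,6}
Layer 3: {8}  total {0,2,3,4,5,6,8}
R = {0,2,3,4,5,6,8}
trace reaching 5: tau·tau

Answer: REACHABLE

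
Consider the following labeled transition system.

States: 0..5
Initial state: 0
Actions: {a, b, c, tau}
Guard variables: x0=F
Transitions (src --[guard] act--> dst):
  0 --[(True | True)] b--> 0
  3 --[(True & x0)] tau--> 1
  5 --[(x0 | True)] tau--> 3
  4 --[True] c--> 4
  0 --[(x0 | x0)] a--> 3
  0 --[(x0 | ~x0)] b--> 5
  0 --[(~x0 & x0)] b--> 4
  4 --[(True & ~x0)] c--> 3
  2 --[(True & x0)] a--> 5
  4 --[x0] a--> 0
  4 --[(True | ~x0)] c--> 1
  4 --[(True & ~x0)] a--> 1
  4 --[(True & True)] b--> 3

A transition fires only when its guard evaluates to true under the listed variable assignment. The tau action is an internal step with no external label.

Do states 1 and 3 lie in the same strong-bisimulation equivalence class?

Refine partition for ~:
  P[0] = {{0,1,2,3,4,5}}
  P[1] = {{0},{1,2,3},{4},{5}}
Fixed point at round 2; 4 class(es).
1∈{1,2,3}, 3∈{1,2,3}

Answer: BISIMILAR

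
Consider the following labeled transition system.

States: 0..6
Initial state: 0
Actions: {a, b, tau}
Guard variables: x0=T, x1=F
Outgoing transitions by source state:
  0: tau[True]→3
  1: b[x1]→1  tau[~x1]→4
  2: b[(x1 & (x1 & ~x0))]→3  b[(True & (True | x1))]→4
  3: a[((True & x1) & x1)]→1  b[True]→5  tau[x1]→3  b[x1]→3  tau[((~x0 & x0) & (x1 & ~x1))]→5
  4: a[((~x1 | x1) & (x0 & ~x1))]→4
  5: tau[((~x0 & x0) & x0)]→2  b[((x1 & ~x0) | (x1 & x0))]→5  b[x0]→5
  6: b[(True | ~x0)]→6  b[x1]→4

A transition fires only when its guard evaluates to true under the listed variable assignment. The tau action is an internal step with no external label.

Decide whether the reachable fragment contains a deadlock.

Reach set: {0,3,5}
  0: tau→3  [1 out]
  3: b→5  [1 out]
  5: b→5  [1 out]

Answer: DEADLOCK-FREE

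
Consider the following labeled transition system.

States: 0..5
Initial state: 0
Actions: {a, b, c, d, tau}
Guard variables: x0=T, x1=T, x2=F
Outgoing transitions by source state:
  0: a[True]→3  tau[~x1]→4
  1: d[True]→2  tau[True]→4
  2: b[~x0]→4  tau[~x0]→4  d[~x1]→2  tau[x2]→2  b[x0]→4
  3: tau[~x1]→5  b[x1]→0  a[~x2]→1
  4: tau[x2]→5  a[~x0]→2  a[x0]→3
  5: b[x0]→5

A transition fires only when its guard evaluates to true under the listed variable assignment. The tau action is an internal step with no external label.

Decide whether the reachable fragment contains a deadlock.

Answer: DEADLOCK-FREE

Trace:
Reach set: {0,1,2,3,4}
  0: a→3  [1 out]
  1: d→2  tau→4  [2 out]
  2: b→4  [1 out]
  3: a→1  b→0  [2 out]
  4: a→3  [1 out]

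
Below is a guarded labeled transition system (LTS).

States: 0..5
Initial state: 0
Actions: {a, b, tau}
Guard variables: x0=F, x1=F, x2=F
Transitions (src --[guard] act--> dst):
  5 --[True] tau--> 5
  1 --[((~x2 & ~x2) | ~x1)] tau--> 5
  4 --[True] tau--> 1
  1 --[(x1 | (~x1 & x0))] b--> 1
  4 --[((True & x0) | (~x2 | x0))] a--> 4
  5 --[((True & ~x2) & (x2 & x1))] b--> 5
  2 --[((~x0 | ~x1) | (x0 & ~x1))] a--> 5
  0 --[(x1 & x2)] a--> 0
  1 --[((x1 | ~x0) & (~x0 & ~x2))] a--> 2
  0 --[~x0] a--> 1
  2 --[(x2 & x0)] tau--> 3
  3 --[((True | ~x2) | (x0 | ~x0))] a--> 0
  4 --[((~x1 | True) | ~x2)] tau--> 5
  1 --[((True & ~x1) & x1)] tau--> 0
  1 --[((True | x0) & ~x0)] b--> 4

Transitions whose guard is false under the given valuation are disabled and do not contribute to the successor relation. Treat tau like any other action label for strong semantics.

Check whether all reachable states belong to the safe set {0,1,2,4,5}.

Answer: INVARIANT HOLDS

Trace:
Allowed set {0,1,2,4,5}
Reachable = {0,1,2,4,5}
  0: ok
  1: ok
  2: ok
  4: ok
  5: ok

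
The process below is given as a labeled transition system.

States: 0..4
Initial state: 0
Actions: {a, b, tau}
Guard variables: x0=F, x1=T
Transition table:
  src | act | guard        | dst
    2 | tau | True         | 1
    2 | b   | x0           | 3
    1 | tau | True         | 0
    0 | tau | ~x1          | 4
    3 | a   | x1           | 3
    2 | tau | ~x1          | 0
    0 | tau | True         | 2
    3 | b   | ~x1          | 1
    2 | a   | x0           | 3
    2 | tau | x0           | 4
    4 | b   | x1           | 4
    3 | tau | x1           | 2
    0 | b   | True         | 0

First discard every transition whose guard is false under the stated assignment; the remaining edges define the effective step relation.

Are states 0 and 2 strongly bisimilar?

Refine partition for ~:
  P[0] = {{0,1,2,3,4}}
  P[1] = {{0},{1,2},{3},{4}}
  P[2] = {{0},{1},{2},{3},{4}}
Fixed point at round 3; 5 class(es).
class of 0: {0}; class of 2: {2}

Answer: NOT BISIMILAR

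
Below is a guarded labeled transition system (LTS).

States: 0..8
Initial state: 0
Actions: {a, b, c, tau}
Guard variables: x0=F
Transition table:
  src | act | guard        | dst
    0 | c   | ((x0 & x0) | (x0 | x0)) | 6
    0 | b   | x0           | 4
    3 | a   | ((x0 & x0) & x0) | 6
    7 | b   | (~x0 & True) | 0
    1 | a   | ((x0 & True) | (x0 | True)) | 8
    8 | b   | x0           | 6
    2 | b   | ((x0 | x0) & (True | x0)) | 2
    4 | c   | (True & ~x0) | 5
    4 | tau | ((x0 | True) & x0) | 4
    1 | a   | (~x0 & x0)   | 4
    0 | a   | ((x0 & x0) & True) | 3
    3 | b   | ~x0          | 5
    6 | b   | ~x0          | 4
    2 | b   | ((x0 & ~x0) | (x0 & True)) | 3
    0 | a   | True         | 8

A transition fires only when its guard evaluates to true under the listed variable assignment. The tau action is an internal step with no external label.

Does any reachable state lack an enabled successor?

Answer: DEADLOCK at state 8

Trace:
R = {0,8}
  0: a→8  [1 out]
  8: ∅  [no exit]
trace reaching 8: a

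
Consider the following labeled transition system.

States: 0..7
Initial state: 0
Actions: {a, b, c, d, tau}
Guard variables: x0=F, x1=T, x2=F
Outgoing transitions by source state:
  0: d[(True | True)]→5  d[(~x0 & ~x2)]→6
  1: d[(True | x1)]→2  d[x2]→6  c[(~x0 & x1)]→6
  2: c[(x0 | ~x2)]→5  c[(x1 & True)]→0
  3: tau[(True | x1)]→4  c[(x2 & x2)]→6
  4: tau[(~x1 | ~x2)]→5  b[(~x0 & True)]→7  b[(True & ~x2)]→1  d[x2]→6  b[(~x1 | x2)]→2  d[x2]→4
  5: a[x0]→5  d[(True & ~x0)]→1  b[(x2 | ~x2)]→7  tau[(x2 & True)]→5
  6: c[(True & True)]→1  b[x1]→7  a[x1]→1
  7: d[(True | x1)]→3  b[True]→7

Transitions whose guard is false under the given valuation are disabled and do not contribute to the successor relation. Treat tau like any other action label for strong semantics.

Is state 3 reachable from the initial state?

Guard filter leaves 17 enabled edge(s).
depth 0: {0}
depth 1: {5,6}  cumulative {0,5,6}
depth 2: {1,7}  cumulative {0,1,5,6,7}
depth 3: {2,3}  cumulative {0,1,2,3,5,6,7}
depth 4: {4}  cumulative {0,1,2,3,4,5,6,7}
Reachable = {0,1,2,3,4,5,6,7}
witness 3: d·b·d

Answer: REACHABLE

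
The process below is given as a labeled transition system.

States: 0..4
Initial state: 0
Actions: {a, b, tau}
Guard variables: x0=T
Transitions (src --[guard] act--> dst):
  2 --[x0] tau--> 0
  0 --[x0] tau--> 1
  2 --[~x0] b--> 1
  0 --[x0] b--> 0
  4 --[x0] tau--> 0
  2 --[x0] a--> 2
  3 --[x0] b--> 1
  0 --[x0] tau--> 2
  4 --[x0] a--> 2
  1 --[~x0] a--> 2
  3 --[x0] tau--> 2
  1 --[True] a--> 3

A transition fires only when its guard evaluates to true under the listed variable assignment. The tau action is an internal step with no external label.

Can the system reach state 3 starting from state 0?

Answer: REACHABLE

Working:
Guard filter leaves 10 enabled edge(s).
Layer 0: {0}
Layer 1: {1,2}  total {0,1,2}
Layer 2: {3}  total {0,1,2,3}
Reach set: {0,1,2,3}
trace reaching 3: tau·a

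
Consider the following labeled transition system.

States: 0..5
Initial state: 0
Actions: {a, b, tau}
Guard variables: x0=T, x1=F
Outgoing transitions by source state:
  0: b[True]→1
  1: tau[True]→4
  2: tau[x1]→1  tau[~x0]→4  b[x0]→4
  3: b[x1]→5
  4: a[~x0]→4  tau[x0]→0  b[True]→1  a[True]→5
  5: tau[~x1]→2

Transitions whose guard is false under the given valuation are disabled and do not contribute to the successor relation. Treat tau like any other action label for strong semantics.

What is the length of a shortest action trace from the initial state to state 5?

Answer: 3

Working:
Breadth-first toward 5:
  L0 = {0}
  L1 = {1}
  L2 = {4}
  L3 = {5}
first hit 5 at d=3 via b·tau·a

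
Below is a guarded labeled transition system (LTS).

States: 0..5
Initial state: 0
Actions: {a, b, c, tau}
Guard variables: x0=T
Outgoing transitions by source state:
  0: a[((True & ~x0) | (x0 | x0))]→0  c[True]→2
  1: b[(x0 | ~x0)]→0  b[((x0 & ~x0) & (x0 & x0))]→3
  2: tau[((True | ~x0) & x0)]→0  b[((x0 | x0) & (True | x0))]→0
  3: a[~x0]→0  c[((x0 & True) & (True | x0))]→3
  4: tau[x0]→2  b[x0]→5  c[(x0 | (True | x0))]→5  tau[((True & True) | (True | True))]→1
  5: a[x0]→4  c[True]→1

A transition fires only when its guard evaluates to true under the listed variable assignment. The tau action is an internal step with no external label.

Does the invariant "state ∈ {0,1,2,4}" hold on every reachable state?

Answer: INVARIANT HOLDS

Working:
Safe = {0,1,2,4}
R = {0,2}
  0: safe
  2: safe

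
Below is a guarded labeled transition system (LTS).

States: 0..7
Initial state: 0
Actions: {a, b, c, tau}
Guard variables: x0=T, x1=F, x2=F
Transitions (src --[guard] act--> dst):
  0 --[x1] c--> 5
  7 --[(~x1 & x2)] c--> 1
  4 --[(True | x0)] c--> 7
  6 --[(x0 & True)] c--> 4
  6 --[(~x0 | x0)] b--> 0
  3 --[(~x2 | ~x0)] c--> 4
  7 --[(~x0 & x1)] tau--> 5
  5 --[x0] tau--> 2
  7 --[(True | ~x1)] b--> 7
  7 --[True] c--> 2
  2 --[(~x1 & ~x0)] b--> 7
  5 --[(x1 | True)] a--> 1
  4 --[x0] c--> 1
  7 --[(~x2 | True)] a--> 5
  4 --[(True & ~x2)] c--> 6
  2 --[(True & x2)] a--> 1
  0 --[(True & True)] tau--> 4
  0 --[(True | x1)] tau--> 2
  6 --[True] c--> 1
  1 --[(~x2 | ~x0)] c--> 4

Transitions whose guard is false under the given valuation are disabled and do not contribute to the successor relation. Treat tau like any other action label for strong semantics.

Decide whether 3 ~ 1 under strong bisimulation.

Answer: BISIMILAR

Analysis:
Compute ~ classes (split until stable):
  round 0: {{0,1,2,3,4,5,6,7}}
  round 1: {{0},{1,3,4},{2},{5},{6},{7}}
  round 2: {{0},{1,3},{2},{4},{5},{6},{7}}
stable after 3 split(s): 7 block(s)
3∈{1,3}, 1∈{1,3}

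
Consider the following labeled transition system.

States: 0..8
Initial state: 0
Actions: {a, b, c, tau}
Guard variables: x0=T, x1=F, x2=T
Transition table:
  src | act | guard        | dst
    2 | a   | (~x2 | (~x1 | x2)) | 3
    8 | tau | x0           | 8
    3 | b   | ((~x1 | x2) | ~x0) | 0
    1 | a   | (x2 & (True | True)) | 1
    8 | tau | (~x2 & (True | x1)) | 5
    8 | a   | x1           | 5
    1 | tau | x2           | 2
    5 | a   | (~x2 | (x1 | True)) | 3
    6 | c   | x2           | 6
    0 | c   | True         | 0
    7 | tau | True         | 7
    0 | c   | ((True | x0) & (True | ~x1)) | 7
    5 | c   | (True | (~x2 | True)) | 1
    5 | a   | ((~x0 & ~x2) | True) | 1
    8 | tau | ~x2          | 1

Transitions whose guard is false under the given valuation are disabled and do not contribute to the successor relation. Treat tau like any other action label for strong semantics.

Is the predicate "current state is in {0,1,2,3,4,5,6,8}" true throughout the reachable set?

Allowed set {0,1,2,3,4,5,6,8}
Reach set: {0,7}
  0: ok
  7: outside
counterexample path to 7: c

Answer: INVARIANT VIOLATED at state 7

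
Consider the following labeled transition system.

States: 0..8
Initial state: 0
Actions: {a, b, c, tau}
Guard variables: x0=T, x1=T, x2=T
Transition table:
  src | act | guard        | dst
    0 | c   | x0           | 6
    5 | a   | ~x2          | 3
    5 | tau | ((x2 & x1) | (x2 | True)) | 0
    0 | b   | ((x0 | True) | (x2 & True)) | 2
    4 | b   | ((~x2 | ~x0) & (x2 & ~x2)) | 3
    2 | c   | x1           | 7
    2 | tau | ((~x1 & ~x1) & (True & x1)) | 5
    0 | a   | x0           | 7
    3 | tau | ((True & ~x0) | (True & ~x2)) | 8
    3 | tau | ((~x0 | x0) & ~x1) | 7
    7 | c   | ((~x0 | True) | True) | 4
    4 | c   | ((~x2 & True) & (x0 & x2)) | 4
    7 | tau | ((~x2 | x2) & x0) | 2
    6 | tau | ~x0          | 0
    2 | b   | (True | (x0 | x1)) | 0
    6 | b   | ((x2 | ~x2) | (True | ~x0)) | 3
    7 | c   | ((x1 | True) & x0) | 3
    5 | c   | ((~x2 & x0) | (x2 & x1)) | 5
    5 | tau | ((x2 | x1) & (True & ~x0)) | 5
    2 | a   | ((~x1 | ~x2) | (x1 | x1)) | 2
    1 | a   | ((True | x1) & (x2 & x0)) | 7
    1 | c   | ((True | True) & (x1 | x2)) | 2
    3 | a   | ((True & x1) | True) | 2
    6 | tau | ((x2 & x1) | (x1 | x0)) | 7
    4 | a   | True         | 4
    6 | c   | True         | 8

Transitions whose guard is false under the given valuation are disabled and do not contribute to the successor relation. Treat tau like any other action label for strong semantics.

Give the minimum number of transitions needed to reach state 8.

BFS to 8:
  L0 = {0}
  L1 = {2,6,7}
  L2 = {3,4,8}
8 enters at depth 2; path c·c

Answer: 2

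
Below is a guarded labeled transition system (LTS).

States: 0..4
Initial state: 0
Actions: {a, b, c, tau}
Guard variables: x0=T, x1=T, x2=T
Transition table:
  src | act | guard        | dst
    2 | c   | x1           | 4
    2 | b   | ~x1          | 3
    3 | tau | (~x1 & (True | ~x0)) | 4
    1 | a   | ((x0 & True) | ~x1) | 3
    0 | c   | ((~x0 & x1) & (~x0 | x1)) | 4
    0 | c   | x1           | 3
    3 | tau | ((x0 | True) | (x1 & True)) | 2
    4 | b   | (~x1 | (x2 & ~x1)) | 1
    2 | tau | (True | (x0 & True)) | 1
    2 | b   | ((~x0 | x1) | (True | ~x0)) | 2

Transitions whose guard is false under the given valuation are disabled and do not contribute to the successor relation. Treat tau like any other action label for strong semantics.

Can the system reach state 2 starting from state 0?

Answer: REACHABLE

Trace:
After dropping false guards: 6 live edges.
depth 0: {0}
depth 1: {3}  cumulative {0,3}
depth 2: {2}  cumulative {0,2,3}
depth 3: {1,4}  cumulative {0,1,2,3,4}
Reachable = {0,1,2,3,4}
trace reaching 2: c·tau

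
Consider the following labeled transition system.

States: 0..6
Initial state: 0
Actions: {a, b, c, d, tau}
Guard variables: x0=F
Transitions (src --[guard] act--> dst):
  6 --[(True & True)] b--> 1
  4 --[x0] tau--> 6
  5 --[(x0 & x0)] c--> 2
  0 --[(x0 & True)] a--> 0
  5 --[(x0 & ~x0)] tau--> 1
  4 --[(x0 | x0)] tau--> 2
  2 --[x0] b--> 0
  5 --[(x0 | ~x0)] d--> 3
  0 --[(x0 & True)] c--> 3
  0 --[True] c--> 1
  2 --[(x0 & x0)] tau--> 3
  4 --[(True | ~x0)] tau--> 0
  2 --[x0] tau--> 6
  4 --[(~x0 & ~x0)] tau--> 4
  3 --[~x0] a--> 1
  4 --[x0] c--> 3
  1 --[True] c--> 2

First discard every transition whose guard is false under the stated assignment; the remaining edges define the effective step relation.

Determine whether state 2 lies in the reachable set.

Answer: REACHABLE

Working:
Guard filter leaves 7 enabled edge(s).
Layer 0: {0}
Layer 1: {1}  total {0,1}
Layer 2: {2}  total {0,1,2}
Reachable = {0,1,2}
trace reaching 2: c·c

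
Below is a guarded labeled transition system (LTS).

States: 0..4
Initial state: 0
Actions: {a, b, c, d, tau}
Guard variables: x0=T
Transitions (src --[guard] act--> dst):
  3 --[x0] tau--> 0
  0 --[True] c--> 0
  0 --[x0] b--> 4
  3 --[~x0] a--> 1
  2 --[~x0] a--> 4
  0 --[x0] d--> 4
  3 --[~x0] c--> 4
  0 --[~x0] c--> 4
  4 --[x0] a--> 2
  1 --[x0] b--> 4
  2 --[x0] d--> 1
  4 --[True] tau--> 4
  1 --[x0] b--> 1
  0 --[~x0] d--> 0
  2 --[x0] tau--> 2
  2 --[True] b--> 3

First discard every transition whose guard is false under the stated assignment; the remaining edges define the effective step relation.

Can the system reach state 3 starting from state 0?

Answer: REACHABLE

Working:
Guard filter leaves 11 enabled edge(s).
L0 = {0}
L1 = {4}  total {0,4}
L2 = {2}  total {0,2,4}
L3 = {1,3}  total {0,1,2,3,4}
R = {0,1,2,3,4}
witness 3: b·a·b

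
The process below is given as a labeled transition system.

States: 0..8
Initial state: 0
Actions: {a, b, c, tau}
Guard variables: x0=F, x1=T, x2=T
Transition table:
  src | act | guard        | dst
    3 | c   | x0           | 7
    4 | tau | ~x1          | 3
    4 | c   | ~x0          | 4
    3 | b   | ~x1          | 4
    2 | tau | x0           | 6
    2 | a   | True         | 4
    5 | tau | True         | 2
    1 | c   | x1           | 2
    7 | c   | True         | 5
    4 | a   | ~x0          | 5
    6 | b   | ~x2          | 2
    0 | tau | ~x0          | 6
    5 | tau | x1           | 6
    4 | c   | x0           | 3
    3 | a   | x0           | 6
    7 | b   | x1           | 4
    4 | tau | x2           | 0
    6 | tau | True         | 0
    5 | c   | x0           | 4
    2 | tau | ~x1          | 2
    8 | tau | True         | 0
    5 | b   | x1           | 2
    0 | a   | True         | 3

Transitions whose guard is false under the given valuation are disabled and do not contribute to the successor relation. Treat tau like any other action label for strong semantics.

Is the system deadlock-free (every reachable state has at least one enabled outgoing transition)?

Reach set: {0,3,6}
  0: a→3  tau→6  [deg 2]
  3: ∅  [STUCK]
  6: tau→0  [deg 1]
trace reaching 3: a

Answer: DEADLOCK at state 3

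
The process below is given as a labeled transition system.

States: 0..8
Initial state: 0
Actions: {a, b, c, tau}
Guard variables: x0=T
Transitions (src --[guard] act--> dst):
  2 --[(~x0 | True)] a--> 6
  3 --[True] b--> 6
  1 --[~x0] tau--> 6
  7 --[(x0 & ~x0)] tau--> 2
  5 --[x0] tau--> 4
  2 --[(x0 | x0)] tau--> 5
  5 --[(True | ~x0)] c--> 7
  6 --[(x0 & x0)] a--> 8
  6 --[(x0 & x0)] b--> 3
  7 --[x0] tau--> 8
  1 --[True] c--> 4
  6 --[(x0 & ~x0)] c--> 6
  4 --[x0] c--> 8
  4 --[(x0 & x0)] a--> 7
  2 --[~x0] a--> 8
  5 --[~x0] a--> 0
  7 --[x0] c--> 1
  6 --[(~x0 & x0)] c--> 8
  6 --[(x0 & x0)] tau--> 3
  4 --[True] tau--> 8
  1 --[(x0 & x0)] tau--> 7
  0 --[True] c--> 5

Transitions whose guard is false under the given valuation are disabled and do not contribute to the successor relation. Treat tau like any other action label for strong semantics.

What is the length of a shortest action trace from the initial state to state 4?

Breadth-first toward 4:
  L0 = {0}
  L1 = {5}
  L2 = {4,7}
first hit 4 at d=2 via c·tau

Answer: 2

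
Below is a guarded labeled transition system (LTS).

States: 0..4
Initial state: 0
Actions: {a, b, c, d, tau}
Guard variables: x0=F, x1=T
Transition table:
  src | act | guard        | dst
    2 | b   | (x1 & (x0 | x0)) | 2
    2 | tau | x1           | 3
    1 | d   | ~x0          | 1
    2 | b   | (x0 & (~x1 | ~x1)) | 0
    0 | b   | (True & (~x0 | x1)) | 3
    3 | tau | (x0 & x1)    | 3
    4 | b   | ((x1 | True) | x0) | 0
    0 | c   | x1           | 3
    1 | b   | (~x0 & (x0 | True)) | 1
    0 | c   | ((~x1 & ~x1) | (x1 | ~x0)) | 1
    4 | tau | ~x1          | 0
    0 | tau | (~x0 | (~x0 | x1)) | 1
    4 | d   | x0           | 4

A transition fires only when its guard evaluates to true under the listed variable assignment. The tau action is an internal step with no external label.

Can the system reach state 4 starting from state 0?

After dropping false guards: 8 live edges.
L0 = {0}
L1 = {1,3}  total {0,1,3}
Reachable = {0,1,3}

Answer: UNREACHABLE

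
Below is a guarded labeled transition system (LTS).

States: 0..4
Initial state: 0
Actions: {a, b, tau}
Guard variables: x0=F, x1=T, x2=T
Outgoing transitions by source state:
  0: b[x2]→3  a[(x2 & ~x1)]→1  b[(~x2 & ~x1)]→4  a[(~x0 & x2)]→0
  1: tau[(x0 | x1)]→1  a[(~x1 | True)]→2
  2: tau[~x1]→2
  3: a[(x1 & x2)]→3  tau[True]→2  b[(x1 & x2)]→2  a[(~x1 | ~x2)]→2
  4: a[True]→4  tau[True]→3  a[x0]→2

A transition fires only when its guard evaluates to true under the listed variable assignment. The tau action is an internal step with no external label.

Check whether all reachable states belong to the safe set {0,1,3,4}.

Safe = {0,1,3,4}
Reachable = {0,2,3}
  0: ok
  2: ✗ unsafe
  3: ok
reach 2 via b·tau — violates

Answer: INVARIANT VIOLATED at state 2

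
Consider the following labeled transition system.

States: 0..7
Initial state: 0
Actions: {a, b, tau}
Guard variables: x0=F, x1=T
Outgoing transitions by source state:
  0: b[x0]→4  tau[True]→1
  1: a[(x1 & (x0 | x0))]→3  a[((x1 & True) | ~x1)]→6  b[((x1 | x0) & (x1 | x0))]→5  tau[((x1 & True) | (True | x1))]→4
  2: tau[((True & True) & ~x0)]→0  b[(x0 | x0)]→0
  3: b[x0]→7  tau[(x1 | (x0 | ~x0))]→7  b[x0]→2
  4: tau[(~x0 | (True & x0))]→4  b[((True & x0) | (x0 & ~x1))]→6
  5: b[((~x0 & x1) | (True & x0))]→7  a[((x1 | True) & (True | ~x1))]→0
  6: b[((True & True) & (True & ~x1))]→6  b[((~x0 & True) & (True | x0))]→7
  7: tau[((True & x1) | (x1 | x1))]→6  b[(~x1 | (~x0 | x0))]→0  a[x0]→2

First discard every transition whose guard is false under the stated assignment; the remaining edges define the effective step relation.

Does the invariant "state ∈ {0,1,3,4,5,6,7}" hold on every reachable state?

Answer: INVARIANT HOLDS

Working:
Inv-set: {0,1,3,4,5,6,7}
Reachable = {0,1,4,5,6,7}
  0: safe
  1: safe
  4: safe
  5: safe
  6: safe
  7: safe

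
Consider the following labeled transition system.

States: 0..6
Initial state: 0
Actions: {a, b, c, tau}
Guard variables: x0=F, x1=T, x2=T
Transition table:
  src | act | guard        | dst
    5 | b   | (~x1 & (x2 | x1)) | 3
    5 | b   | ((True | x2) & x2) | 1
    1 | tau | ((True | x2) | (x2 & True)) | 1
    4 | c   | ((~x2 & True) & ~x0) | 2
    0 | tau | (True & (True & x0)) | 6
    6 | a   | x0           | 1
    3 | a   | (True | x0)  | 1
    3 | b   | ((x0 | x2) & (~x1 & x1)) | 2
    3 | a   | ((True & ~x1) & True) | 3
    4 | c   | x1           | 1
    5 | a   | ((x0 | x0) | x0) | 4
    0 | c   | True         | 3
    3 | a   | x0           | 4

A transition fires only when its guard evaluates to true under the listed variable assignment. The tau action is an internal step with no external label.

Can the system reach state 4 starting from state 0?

Answer: UNREACHABLE

Analysis:
Guard filter leaves 5 enabled edge(s).
Layer 0: {0}
Layer 1: {3}  cumulative {0,3}
Layer 2: {1}  cumulative {0,1,3}
Reachable = {0,1,3}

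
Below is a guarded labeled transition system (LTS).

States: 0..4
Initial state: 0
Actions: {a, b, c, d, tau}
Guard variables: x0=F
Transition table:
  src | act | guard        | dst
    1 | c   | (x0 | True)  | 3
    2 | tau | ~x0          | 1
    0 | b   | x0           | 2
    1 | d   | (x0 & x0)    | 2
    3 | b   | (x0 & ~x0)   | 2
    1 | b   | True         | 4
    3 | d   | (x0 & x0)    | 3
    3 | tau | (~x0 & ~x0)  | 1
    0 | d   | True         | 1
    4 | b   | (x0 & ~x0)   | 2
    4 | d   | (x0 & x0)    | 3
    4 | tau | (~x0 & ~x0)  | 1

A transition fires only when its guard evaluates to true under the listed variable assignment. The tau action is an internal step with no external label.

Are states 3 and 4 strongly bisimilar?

Answer: BISIMILAR

Analysis:
Compute ~ classes (split until stable):
  round 0: {{0,1,2,3,4}}
  round 1: {{0},{1},{2,3,4}}
stable after 2 split(s): 3 block(s)
class of 3: {2,3,4}; class of 4: {2,3,4}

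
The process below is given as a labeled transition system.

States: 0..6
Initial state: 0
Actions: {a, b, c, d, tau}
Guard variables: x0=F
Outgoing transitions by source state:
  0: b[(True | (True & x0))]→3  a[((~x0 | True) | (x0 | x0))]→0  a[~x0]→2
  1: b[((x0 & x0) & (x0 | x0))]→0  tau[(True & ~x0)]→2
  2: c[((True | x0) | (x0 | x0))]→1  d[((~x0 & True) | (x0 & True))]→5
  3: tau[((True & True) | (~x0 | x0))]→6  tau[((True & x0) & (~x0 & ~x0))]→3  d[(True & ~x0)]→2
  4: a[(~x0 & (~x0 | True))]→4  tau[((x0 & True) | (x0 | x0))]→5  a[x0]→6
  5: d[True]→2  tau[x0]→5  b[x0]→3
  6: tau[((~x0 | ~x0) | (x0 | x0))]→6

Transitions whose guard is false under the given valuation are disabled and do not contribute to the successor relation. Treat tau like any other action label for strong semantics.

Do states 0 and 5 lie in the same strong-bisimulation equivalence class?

Answer: NOT BISIMILAR

Working:
Refine partition for ~:
  round 0: {{0,1,2,3,4,5,6}}
  round 1: {{0},{1,6},{2},{3},{4},{5}}
  round 2: {{0},{1},{2},{3},{4},{5},{6}}
Fixed point at round 3; 7 class(es).
[0]={0}  [5]={5}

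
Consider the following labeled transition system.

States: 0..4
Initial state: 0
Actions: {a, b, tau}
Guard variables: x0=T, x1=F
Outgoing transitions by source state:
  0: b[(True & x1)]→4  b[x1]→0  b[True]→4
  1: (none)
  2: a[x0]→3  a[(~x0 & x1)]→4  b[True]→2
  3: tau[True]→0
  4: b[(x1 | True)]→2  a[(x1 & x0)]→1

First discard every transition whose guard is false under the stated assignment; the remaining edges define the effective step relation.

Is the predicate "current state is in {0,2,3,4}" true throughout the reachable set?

Answer: INVARIANT HOLDS

Working:
Safe = {0,2,3,4}
R = {0,2,3,4}
  0: ✓
  2: ✓
  3: ✓
  4: ✓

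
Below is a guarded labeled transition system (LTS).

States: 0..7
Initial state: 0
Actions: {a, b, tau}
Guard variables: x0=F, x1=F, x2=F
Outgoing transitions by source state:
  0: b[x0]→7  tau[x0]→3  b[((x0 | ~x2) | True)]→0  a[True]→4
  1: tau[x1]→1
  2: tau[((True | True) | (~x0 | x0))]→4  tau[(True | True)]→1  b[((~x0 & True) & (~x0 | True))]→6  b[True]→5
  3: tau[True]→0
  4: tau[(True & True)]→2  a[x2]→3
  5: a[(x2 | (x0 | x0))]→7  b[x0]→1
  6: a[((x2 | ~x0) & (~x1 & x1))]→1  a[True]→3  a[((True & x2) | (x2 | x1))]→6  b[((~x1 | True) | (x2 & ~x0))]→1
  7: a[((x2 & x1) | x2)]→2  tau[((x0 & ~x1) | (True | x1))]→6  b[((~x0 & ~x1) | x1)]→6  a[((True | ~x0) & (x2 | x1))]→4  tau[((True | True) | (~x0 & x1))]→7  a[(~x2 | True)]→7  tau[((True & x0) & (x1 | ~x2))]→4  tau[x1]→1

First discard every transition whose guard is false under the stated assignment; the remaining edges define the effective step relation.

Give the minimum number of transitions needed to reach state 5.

Breadth-first toward 5:
  Layer 0: {0}
  Layer 1: {4}
  Layer 2: {2}
  Layer 3: {1,5,6}
5 enters at depth 3; path a·tau·b

Answer: 3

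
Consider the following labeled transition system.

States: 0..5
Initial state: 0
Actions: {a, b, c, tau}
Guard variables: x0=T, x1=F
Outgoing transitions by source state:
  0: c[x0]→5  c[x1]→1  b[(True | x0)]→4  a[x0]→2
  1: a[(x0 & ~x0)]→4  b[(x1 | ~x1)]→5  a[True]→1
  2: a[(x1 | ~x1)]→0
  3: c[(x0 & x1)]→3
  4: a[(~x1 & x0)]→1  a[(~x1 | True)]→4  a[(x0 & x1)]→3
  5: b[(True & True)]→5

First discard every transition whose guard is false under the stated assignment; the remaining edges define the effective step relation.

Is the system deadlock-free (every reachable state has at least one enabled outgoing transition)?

Reach set: {0,1,2,4,5}
  0: a→2  b→4  c→5  [3 out]
  1: a→1  b→5  [2 out]
  2: a→0  [1 out]
  4: a→1  a→4  [2 out]
  5: b→5  [1 out]

Answer: DEADLOCK-FREE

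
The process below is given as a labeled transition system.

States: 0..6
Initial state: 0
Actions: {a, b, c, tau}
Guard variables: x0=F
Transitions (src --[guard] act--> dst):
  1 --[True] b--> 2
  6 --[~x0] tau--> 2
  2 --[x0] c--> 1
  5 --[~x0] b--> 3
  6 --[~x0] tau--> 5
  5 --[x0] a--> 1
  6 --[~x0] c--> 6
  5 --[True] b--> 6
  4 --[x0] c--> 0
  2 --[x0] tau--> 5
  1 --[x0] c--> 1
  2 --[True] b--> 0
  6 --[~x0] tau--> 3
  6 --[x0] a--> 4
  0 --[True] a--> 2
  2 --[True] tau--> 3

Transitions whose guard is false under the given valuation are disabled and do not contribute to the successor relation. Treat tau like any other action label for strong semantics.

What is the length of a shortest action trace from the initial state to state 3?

Answer: 2

Trace:
Breadth-first toward 3:
  L0 = {0}
  L1 = {2}
  L2 = {3}
first hit 3 at d=2 via a·tau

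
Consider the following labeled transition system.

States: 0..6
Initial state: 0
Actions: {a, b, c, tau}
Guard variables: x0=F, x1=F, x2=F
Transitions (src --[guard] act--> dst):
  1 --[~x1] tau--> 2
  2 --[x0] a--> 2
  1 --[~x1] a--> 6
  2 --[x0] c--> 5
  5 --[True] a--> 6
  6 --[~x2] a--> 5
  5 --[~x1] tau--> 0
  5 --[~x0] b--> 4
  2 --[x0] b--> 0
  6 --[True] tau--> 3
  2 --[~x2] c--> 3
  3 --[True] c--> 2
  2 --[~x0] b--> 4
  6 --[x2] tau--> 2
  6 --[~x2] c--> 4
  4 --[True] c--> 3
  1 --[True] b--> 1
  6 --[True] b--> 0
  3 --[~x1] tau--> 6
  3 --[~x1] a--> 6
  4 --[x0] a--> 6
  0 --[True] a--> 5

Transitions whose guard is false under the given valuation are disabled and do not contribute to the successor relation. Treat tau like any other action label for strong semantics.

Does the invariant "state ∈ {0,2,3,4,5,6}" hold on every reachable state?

Safe = {0,2,3,4,5,6}
Reach set: {0,2,3,4,5,6}
  0: safe
  2: safe
  3: safe
  4: safe
  5: safe
  6: safe

Answer: INVARIANT HOLDS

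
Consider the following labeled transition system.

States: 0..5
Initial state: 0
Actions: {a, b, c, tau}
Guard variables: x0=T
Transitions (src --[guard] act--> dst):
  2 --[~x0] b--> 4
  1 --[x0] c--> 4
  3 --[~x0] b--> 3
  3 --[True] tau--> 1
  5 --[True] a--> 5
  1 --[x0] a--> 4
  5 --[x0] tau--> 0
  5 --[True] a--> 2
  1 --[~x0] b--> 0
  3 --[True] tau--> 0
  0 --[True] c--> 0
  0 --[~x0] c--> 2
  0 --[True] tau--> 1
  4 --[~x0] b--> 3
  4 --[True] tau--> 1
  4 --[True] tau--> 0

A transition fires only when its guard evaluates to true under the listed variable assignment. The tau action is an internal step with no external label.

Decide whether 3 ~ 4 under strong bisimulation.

Bisimulation quotient by refinement:
  P[0] = {{0,1,2,3,4,5}}
  P[1] = {{0},{1},{2},{3,4},{5}}
5 equivalence class(es) (converged in 2)
[3]={3,4}  [4]={3,4}

Answer: BISIMILAR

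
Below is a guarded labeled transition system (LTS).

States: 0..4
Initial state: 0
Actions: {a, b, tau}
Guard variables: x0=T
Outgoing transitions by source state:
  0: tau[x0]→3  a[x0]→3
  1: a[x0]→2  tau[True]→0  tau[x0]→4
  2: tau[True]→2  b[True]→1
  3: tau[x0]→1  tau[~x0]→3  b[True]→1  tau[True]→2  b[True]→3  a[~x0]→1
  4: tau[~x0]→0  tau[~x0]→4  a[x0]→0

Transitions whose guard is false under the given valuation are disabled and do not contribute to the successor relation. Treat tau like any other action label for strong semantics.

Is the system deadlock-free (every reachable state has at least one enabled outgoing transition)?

Answer: DEADLOCK-FREE

Analysis:
R = {0,1,2,3,4}
  0: a→3  tau→3  [2 exit(s)]
  1: a→2  tau→0  tau→4  [3 exit(s)]
  2: b→1  tau→2  [2 exit(s)]
  3: b→1  b→3  tau→1  tau→2  [4 exit(s)]
  4: a→0  [1 exit(s)]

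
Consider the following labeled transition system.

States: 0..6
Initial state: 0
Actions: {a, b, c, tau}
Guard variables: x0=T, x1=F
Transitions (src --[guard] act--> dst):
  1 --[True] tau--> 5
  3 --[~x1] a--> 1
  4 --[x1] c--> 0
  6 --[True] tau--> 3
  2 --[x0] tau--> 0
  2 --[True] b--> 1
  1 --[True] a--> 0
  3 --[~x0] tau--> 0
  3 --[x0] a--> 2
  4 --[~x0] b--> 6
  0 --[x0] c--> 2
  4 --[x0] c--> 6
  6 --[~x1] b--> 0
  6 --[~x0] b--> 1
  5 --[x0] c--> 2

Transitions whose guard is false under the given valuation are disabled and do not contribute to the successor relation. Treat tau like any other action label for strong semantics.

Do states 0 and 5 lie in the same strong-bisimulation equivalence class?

Answer: BISIMILAR

Trace:
Refine partition for ~:
  P[0] = {{0,1,2,3,4,5,6}}
  P[1] = {{0,4,5},{1},{2,6},{3}}
  P[2] = {{0,4,5},{1},{2},{3},{6}}
  P[3] = {{0,5},{1},{2},{3},{4},{6}}
6 equivalence class(es) (converged in 4)
[0]={0,5}  [5]={0,5}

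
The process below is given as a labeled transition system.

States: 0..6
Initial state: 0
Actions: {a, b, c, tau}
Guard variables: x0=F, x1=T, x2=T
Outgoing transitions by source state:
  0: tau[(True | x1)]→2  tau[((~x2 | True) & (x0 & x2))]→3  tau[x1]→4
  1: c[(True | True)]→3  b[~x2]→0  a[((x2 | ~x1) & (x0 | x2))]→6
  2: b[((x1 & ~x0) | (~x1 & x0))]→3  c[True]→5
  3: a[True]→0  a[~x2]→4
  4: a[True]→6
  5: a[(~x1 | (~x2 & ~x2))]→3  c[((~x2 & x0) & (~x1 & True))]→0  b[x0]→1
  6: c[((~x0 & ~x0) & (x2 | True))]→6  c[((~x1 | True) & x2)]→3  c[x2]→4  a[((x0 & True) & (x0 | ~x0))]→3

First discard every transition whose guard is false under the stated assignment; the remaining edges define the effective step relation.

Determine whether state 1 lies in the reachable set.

Answer: UNREACHABLE

Analysis:
After dropping false guards: 11 live edges.
L0 = {0}
L1 = {2,4}  cumulative {0,2,4}
L2 = {3,5,6}  cumulative {0,2,3,4,5,6}
R = {0,2,3,4,5,6}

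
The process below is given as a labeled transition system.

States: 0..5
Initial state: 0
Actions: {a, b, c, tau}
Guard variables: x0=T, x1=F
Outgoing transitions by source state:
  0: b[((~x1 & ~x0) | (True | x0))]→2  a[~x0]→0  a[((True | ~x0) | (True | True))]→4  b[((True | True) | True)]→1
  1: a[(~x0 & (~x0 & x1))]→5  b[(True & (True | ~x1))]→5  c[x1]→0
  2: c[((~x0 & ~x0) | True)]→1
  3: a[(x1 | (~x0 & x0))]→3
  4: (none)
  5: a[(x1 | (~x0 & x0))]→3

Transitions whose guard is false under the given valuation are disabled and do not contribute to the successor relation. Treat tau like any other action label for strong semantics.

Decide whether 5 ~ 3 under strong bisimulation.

Answer: BISIMILAR

Trace:
Compute ~ classes (split until stable):
  P[0] = {{0,1,2,3,4,5}}
  P[1] = {{0},{1},{2},{3,4,5}}
stable after 2 split(s): 4 block(s)
class of 5: {3,4,5}; class of 3: {3,4,5}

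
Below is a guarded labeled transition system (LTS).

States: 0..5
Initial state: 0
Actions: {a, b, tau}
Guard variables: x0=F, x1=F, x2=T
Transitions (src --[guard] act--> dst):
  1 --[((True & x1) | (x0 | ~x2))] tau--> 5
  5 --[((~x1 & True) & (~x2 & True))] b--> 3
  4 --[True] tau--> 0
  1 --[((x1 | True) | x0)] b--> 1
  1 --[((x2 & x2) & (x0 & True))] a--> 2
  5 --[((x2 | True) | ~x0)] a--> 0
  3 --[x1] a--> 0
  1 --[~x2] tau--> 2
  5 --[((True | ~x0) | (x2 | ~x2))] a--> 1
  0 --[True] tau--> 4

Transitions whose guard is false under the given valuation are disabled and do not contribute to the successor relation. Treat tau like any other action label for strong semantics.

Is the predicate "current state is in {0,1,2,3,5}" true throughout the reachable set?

Answer: INVARIANT VIOLATED at state 4

Analysis:
Safe = {0,1,2,3,5}
R = {0,4}
  0: ✓
  4: ✗ unsafe
counterexample path to 4: tau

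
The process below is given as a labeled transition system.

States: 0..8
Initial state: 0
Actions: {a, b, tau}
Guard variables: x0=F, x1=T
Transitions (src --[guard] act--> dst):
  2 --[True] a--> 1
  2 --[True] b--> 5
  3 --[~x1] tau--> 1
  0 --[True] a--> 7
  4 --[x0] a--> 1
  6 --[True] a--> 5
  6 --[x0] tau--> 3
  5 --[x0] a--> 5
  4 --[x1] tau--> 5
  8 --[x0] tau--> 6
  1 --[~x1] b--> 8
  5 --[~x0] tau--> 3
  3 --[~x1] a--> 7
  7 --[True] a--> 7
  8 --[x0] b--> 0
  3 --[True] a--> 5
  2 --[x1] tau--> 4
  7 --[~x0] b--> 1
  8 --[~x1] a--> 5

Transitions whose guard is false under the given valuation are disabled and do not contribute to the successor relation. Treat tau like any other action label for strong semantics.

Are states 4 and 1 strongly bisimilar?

Answer: NOT BISIMILAR

Trace:
Compute ~ classes (split until stable):
  P[0] = {{0,1,2,3,4,5,6,7,8}}
  P[1] = {{0,3,6},{1,8},{2},{4,5},{7}}
  P[2] = {{0},{1,8},{2},{3,6},{4},{5},{7}}
stable after 3 split(s): 7 block(s)
4∈{4}, 1∈{1,8}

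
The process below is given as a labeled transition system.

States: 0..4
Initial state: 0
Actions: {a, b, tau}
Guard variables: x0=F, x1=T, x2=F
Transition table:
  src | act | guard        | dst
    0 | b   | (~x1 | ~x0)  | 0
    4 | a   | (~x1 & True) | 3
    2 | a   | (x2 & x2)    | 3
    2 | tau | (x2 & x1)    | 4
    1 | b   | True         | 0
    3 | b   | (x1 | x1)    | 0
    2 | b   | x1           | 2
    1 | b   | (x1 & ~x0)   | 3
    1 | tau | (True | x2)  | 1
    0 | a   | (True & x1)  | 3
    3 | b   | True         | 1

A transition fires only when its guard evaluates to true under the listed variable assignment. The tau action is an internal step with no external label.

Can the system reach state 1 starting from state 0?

After dropping false guards: 8 live edges.
depth 0: {0}
depth 1: {3}  total {0,3}
depth 2: {1}  total {0,1,3}
R = {0,1,3}
trace reaching 1: a·b

Answer: REACHABLE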